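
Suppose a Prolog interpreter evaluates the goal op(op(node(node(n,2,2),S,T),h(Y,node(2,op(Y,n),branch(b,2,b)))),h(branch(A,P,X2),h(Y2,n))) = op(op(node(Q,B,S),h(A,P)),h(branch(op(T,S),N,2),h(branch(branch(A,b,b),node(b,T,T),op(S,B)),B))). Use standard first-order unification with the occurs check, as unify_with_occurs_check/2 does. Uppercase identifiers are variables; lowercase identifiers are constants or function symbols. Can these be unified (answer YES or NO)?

YES

Decompose op/2: op(node(node(n,2,2),S,T),h(Y,node(2,op(Y,n),branch(b,2,b)))) = op(node(Q,B,S),h(A,P)),  h(branch(A,P,X2),h(Y2,n)) = h(branch(op(T,S),N,2),h(branch(branch(A,b,b),node(b,T,T),op(S,B)),B)).
Decompose op/2: node(node(n,2,2),S,T) = node(Q,B,S),  h(Y,node(2,op(Y,n),branch(b,2,b))) = h(A,P).
Decompose node/3: node(n,2,2) = Q,  S = B,  T = S.
Bind Q := node(n,2,2); no other remaining equation mentions Q.
Bind S := B; substituting into the 2 remaining equations that mention S gives: T = B,  h(branch(A,P,X2),h(Y2,n)) = h(branch(op(T,B),N,2),h(branch(branch(A,b,b),node(b,T,T),op(B,B)),B)).
Bind T := B; substituting into the one remaining equation that mentions T gives: h(branch(A,P,X2),h(Y2,n)) = h(branch(op(B,B),N,2),h(branch(branch(A,b,b),node(b,B,B),op(B,B)),B)).
Decompose h/2: Y = A,  node(2,op(Y,n),branch(b,2,b)) = P.
Bind Y := A; substituting into the one remaining equation that mentions Y gives: node(2,op(A,n),branch(b,2,b)) = P.
Bind P := node(2,op(A,n),branch(b,2,b)); substituting into the remaining equation gives: h(branch(A,node(2,op(A,n),branch(b,2,b)),X2),h(Y2,n)) = h(branch(op(B,B),N,2),h(branch(branch(A,b,b),node(b,B,B),op(B,B)),B)).
Decompose h/2: branch(A,node(2,op(A,n),branch(b,2,b)),X2) = branch(op(B,B),N,2),  h(Y2,n) = h(branch(branch(A,b,b),node(b,B,B),op(B,B)),B).
Decompose branch/3: A = op(B,B),  node(2,op(A,n),branch(b,2,b)) = N,  X2 = 2.
Bind A := op(B,B); substituting into the 2 remaining equations that mention A gives: node(2,op(op(B,B),n),branch(b,2,b)) = N,  h(Y2,n) = h(branch(branch(op(B,B),b,b),node(b,B,B),op(B,B)),B). Substituting into the earlier bindings gives Y := op(B,B), P := node(2,op(op(B,B),n),branch(b,2,b)).
Bind N := node(2,op(op(B,B),n),branch(b,2,b)); no other remaining equation mentions N.
Bind X2 := 2; no other remaining equation mentions X2.
Decompose h/2: Y2 = branch(branch(op(B,B),b,b),node(b,B,B),op(B,B)),  n = B.
Bind Y2 := branch(branch(op(B,B),b,b),node(b,B,B),op(B,B)); no other remaining equation mentions Y2.
Bind B := n. Substituting into the earlier bindings gives S := n, T := n, Y := op(n,n), P := node(2,op(op(n,n),n),branch(b,2,b)), A := op(n,n), N := node(2,op(op(n,n),n),branch(b,2,b)), Y2 := branch(branch(op(n,n),b,b),node(b,n,n),op(n,n)).
No equations remain and no clash or occurs-check failure arose, so a unifier exists.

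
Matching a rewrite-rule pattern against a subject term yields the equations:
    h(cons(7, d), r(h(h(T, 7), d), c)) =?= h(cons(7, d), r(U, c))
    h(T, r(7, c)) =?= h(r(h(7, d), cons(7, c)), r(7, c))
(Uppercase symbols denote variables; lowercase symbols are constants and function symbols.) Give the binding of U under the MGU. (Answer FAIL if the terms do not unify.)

h(h(r(h(7, d), cons(7, c)), 7), d)

Decompose h/2: cons(7, d) =?= cons(7, d),  r(h(h(T, 7), d), c) =?= r(U, c).
Delete trivial equation cons(7, d) =?= cons(7, d).
Decompose r/2: h(h(T, 7), d) =?= U,  c =?= c.
Bind U := h(h(T, 7), d); no other remaining equation mentions U.
Delete trivial equation c =?= c.
Decompose h/2: T =?= r(h(7, d), cons(7, c)),  r(7, c) =?= r(7, c).
Bind T := r(h(7, d), cons(7, c)); no other remaining equation mentions T. Substituting into the earlier binding gives U := h(h(r(h(7, d), cons(7, c)), 7), d).
Delete trivial equation r(7, c) =?= r(7, c).
MGU = { U ↦ h(h(r(h(7, d), cons(7, c)), 7), d), T ↦ r(h(7, d), cons(7, c)) }, so U ↦ h(h(r(h(7, d), cons(7, c)), 7), d).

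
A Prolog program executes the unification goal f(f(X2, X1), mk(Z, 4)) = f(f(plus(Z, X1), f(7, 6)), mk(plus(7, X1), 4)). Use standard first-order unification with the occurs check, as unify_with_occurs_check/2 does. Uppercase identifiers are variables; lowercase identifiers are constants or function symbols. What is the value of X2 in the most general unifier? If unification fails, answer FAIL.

Decompose f/2: f(X2, X1) = f(plus(Z, X1), f(7, 6)),  mk(Z, 4) = mk(plus(7, X1), 4).
Decompose f/2: X2 = plus(Z, X1),  X1 = f(7, 6).
Bind X2 := plus(Z, X1); no other remaining equation mentions X2.
Bind X1 := f(7, 6); substituting into the remaining equation gives: mk(Z, 4) = mk(plus(7, f(7, 6)), 4). Substituting into the earlier binding gives X2 := plus(Z, f(7, 6)).
Decompose mk/2: Z = plus(7, f(7, 6)),  4 = 4.
Bind Z := plus(7, f(7, 6)); no other remaining equation mentions Z. Substituting into the earlier binding gives X2 := plus(plus(7, f(7, 6)), f(7, 6)).
Delete trivial equation 4 = 4.
MGU = { X2 = plus(plus(7, f(7, 6)), f(7, 6)), X1 = f(7, 6), Z = plus(7, f(7, 6)) }, so X2 = plus(plus(7, f(7, 6)), f(7, 6)).

plus(plus(7, f(7, 6)), f(7, 6))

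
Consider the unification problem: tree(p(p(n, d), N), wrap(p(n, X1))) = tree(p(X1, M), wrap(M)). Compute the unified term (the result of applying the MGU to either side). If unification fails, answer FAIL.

tree(p(p(n, d), p(n, p(n, d))), wrap(p(n, p(n, d))))

Decompose tree/2: p(p(n, d), N) = p(X1, M),  wrap(p(n, X1)) = wrap(M).
Decompose p/2: p(n, d) = X1,  N = M.
Bind X1 := p(n, d); substituting into the one remaining equation that mentions X1 gives: wrap(p(n, p(n, d))) = wrap(M).
Bind N := M; no other remaining equation mentions N.
Decompose wrap/1: p(n, p(n, d)) = M.
Bind M := p(n, p(n, d)). Substituting into the earlier binding gives N := p(n, p(n, d)).
Applying the MGU to either side gives tree(p(p(n, d), p(n, p(n, d))), wrap(p(n, p(n, d)))).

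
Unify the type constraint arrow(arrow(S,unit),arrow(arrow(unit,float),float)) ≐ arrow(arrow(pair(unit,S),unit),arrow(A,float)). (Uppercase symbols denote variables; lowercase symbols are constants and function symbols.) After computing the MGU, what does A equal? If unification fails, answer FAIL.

Decompose arrow/2: arrow(S,unit) ≐ arrow(pair(unit,S),unit),  arrow(arrow(unit,float),float) ≐ arrow(A,float).
Decompose arrow/2: S ≐ pair(unit,S),  unit ≐ unit.
Occurs check fails: S occurs in pair(unit,S); the equation S ≐ pair(unit,S) has no finite solution.

FAIL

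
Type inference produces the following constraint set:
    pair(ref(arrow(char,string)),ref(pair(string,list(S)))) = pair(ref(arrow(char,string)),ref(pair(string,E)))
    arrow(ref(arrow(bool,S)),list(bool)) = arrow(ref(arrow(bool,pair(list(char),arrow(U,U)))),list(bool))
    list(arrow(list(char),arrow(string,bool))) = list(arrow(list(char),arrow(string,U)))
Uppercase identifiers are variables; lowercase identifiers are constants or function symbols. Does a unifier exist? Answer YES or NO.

Decompose pair/2: ref(arrow(char,string)) = ref(arrow(char,string)),  ref(pair(string,list(S))) = ref(pair(string,E)).
Delete trivial equation ref(arrow(char,string)) = ref(arrow(char,string)).
Decompose ref/1: pair(string,list(S)) = pair(string,E).
Decompose pair/2: string = string,  list(S) = E.
Delete trivial equation string = string.
Bind E := list(S); no other remaining equation mentions E.
Decompose arrow/2: ref(arrow(bool,S)) = ref(arrow(bool,pair(list(char),arrow(U,U)))),  list(bool) = list(bool).
Decompose ref/1: arrow(bool,S) = arrow(bool,pair(list(char),arrow(U,U))).
Decompose arrow/2: bool = bool,  S = pair(list(char),arrow(U,U)).
Delete trivial equation bool = bool.
Bind S := pair(list(char),arrow(U,U)); no other remaining equation mentions S. Substituting into the earlier binding gives E := list(pair(list(char),arrow(U,U))).
Delete trivial equation list(bool) = list(bool).
Decompose list/1: arrow(list(char),arrow(string,bool)) = arrow(list(char),arrow(string,U)).
Decompose arrow/2: list(char) = list(char),  arrow(string,bool) = arrow(string,U).
Delete trivial equation list(char) = list(char).
Decompose arrow/2: string = string,  bool = U.
Delete trivial equation string = string.
Bind U := bool. Substituting into the earlier bindings gives E := list(pair(list(char),arrow(bool,bool))), S := pair(list(char),arrow(bool,bool)).
No equations remain and no clash or occurs-check failure arose, so a unifier exists.

YES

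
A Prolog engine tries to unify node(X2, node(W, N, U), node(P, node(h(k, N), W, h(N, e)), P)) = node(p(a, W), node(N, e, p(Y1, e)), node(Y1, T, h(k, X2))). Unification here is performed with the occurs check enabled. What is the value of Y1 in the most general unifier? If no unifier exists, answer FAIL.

Decompose node/3: X2 = p(a, W),  node(W, N, U) = node(N, e, p(Y1, e)),  node(P, node(h(k, N), W, h(N, e)), P) = node(Y1, T, h(k, X2)).
Bind X2 := p(a, W); substituting into the one remaining equation that mentions X2 gives: node(P, node(h(k, N), W, h(N, e)), P) = node(Y1, T, h(k, p(a, W))).
Decompose node/3: W = N,  N = e,  U = p(Y1, e).
Bind W := N; substituting into the one remaining equation that mentions W gives: node(P, node(h(k, N), N, h(N, e)), P) = node(Y1, T, h(k, p(a, N))). Substituting into the earlier binding gives X2 := p(a, N).
Bind N := e; substituting into the one remaining equation that mentions N gives: node(P, node(h(k, e), e, h(e, e)), P) = node(Y1, T, h(k, p(a, e))). Substituting into the earlier bindings gives X2 := p(a, e), W := e.
Bind U := p(Y1, e); no other remaining equation mentions U.
Decompose node/3: P = Y1,  node(h(k, e), e, h(e, e)) = T,  P = h(k, p(a, e)).
Bind P := Y1; substituting into the one remaining equation that mentions P gives: Y1 = h(k, p(a, e)).
Bind T := node(h(k, e), e, h(e, e)); no other remaining equation mentions T.
Bind Y1 := h(k, p(a, e)). Substituting into the earlier bindings gives U := p(h(k, p(a, e)), e), P := h(k, p(a, e)).
MGU = { X2 ↦ p(a, e), W ↦ e, N ↦ e, U ↦ p(h(k, p(a, e)), e), P ↦ h(k, p(a, e)), T ↦ node(h(k, e), e, h(e, e)), Y1 ↦ h(k, p(a, e)) }, so Y1 ↦ h(k, p(a, e)).

h(k, p(a, e))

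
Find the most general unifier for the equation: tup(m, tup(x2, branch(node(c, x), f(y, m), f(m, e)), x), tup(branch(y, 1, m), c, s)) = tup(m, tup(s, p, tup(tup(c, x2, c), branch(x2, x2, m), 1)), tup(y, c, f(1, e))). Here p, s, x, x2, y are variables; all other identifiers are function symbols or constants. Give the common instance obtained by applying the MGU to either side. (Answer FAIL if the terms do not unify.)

Decompose tup/3: m = m,  tup(x2, branch(node(c, x), f(y, m), f(m, e)), x) = tup(s, p, tup(tup(c, x2, c), branch(x2, x2, m), 1)),  tup(branch(y, 1, m), c, s) = tup(y, c, f(1, e)).
Delete trivial equation m = m.
Decompose tup/3: x2 = s,  branch(node(c, x), f(y, m), f(m, e)) = p,  x = tup(tup(c, x2, c), branch(x2, x2, m), 1).
Bind x2 := s; substituting into the one remaining equation that mentions x2 gives: x = tup(tup(c, s, c), branch(s, s, m), 1).
Bind p := branch(node(c, x), f(y, m), f(m, e)); no other remaining equation mentions p.
Bind x := tup(tup(c, s, c), branch(s, s, m), 1); no other remaining equation mentions x. Substituting into the earlier binding gives p := branch(node(c, tup(tup(c, s, c), branch(s, s, m), 1)), f(y, m), f(m, e)).
Decompose tup/3: branch(y, 1, m) = y,  c = c,  s = f(1, e).
Occurs check fails: y occurs in branch(y, 1, m); the equation y = branch(y, 1, m) has no finite solution.

FAIL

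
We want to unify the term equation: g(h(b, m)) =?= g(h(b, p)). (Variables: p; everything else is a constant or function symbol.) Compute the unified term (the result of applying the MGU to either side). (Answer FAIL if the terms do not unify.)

Decompose g/1: h(b, m) =?= h(b, p).
Decompose h/2: b =?= b,  m =?= p.
Delete trivial equation b =?= b.
Bind p := m.
Applying the MGU to either side gives g(h(b, m)).

g(h(b, m))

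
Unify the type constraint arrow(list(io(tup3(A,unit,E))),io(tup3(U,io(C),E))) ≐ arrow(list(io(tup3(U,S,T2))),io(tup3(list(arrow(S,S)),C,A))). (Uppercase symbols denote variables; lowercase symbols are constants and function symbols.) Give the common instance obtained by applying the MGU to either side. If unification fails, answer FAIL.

FAIL

Decompose arrow/2: list(io(tup3(A,unit,E))) ≐ list(io(tup3(U,S,T2))),  io(tup3(U,io(C),E)) ≐ io(tup3(list(arrow(S,S)),C,A)).
Decompose list/1: io(tup3(A,unit,E)) ≐ io(tup3(U,S,T2)).
Decompose io/1: tup3(A,unit,E) ≐ tup3(U,S,T2).
Decompose tup3/3: A ≐ U,  unit ≐ S,  E ≐ T2.
Bind A := U; substituting into the one remaining equation that mentions A gives: io(tup3(U,io(C),E)) ≐ io(tup3(list(arrow(S,S)),C,U)).
Bind S := unit; substituting into the one remaining equation that mentions S gives: io(tup3(U,io(C),E)) ≐ io(tup3(list(arrow(unit,unit)),C,U)).
Bind E := T2; substituting into the remaining equation gives: io(tup3(U,io(C),T2)) ≐ io(tup3(list(arrow(unit,unit)),C,U)).
Decompose io/1: tup3(U,io(C),T2) ≐ tup3(list(arrow(unit,unit)),C,U).
Decompose tup3/3: U ≐ list(arrow(unit,unit)),  io(C) ≐ C,  T2 ≐ U.
Bind U := list(arrow(unit,unit)); substituting into the one remaining equation that mentions U gives: T2 ≐ list(arrow(unit,unit)). Substituting into the earlier binding gives A := list(arrow(unit,unit)).
Occurs check fails: C occurs in io(C); the equation C ≐ io(C) has no finite solution.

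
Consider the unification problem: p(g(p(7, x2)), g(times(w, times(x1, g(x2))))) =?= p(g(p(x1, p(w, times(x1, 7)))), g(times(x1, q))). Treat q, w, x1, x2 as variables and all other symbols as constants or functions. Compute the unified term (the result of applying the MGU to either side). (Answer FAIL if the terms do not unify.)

p(g(p(7, p(7, times(7, 7)))), g(times(7, times(7, g(p(7, times(7, 7)))))))

Decompose p/2: g(p(7, x2)) =?= g(p(x1, p(w, times(x1, 7)))),  g(times(w, times(x1, g(x2)))) =?= g(times(x1, q)).
Decompose g/1: p(7, x2) =?= p(x1, p(w, times(x1, 7))).
Decompose p/2: 7 =?= x1,  x2 =?= p(w, times(x1, 7)).
Bind x1 := 7; substituting into the remaining equations gives: x2 =?= p(w, times(7, 7)),  g(times(w, times(7, g(x2)))) =?= g(times(7, q)).
Bind x2 := p(w, times(7, 7)); substituting into the remaining equation gives: g(times(w, times(7, g(p(w, times(7, 7)))))) =?= g(times(7, q)).
Decompose g/1: times(w, times(7, g(p(w, times(7, 7))))) =?= times(7, q).
Decompose times/2: w =?= 7,  times(7, g(p(w, times(7, 7)))) =?= q.
Bind w := 7; substituting into the remaining equation gives: times(7, g(p(7, times(7, 7)))) =?= q. Substituting into the earlier binding gives x2 := p(7, times(7, 7)).
Bind q := times(7, g(p(7, times(7, 7)))).
Applying the MGU to either side gives p(g(p(7, p(7, times(7, 7)))), g(times(7, times(7, g(p(7, times(7, 7))))))).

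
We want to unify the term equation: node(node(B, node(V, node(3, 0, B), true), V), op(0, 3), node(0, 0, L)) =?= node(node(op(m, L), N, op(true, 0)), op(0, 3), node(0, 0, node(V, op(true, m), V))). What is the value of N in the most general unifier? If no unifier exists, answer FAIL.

node(op(true, 0), node(3, 0, op(m, node(op(true, 0), op(true, m), op(true, 0)))), true)

Decompose node/3: node(B, node(V, node(3, 0, B), true), V) =?= node(op(m, L), N, op(true, 0)),  op(0, 3) =?= op(0, 3),  node(0, 0, L) =?= node(0, 0, node(V, op(true, m), V)).
Decompose node/3: B =?= op(m, L),  node(V, node(3, 0, B), true) =?= N,  V =?= op(true, 0).
Bind B := op(m, L); substituting into the one remaining equation that mentions B gives: node(V, node(3, 0, op(m, L)), true) =?= N.
Bind N := node(V, node(3, 0, op(m, L)), true); no other remaining equation mentions N.
Bind V := op(true, 0); substituting into the one remaining equation that mentions V gives: node(0, 0, L) =?= node(0, 0, node(op(true, 0), op(true, m), op(true, 0))). Substituting into the earlier binding gives N := node(op(true, 0), node(3, 0, op(m, L)), true).
Delete trivial equation op(0, 3) =?= op(0, 3).
Decompose node/3: 0 =?= 0,  0 =?= 0,  L =?= node(op(true, 0), op(true, m), op(true, 0)).
Delete trivial equation 0 =?= 0.
Delete trivial equation 0 =?= 0.
Bind L := node(op(true, 0), op(true, m), op(true, 0)). Substituting into the earlier bindings gives B := op(m, node(op(true, 0), op(true, m), op(true, 0))), N := node(op(true, 0), node(3, 0, op(m, node(op(true, 0), op(true, m), op(true, 0)))), true).
MGU = { B -> op(m, node(op(true, 0), op(true, m), op(true, 0))), N -> node(op(true, 0), node(3, 0, op(m, node(op(true, 0), op(true, m), op(true, 0)))), true), V -> op(true, 0), L -> node(op(true, 0), op(true, m), op(true, 0)) }, so N -> node(op(true, 0), node(3, 0, op(m, node(op(true, 0), op(true, m), op(true, 0)))), true).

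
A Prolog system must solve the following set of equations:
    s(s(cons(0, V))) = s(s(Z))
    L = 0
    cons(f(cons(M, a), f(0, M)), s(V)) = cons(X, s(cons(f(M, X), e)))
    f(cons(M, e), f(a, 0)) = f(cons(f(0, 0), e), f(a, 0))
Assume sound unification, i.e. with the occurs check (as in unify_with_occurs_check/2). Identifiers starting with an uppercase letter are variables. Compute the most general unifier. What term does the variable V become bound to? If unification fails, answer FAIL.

Decompose s/1: s(cons(0, V)) = s(Z).
Decompose s/1: cons(0, V) = Z.
Bind Z := cons(0, V); no other remaining equation mentions Z.
Bind L := 0; no other remaining equation mentions L.
Decompose cons/2: f(cons(M, a), f(0, M)) = X,  s(V) = s(cons(f(M, X), e)).
Bind X := f(cons(M, a), f(0, M)); substituting into the one remaining equation that mentions X gives: s(V) = s(cons(f(M, f(cons(M, a), f(0, M))), e)).
Decompose s/1: V = cons(f(M, f(cons(M, a), f(0, M))), e).
Bind V := cons(f(M, f(cons(M, a), f(0, M))), e); no other remaining equation mentions V. Substituting into the earlier binding gives Z := cons(0, cons(f(M, f(cons(M, a), f(0, M))), e)).
Decompose f/2: cons(M, e) = cons(f(0, 0), e),  f(a, 0) = f(a, 0).
Decompose cons/2: M = f(0, 0),  e = e.
Bind M := f(0, 0); no other remaining equation mentions M. Substituting into the earlier bindings gives Z := cons(0, cons(f(f(0, 0), f(cons(f(0, 0), a), f(0, f(0, 0)))), e)), X := f(cons(f(0, 0), a), f(0, f(0, 0))), V := cons(f(f(0, 0), f(cons(f(0, 0), a), f(0, f(0, 0)))), e).
Delete trivial equation e = e.
Delete trivial equation f(a, 0) = f(a, 0).
MGU = { Z ↦ cons(0, cons(f(f(0, 0), f(cons(f(0, 0), a), f(0, f(0, 0)))), e)), L ↦ 0, X ↦ f(cons(f(0, 0), a), f(0, f(0, 0))), V ↦ cons(f(f(0, 0), f(cons(f(0, 0), a), f(0, f(0, 0)))), e), M ↦ f(0, 0) }, so V ↦ cons(f(f(0, 0), f(cons(f(0, 0), a), f(0, f(0, 0)))), e).

cons(f(f(0, 0), f(cons(f(0, 0), a), f(0, f(0, 0)))), e)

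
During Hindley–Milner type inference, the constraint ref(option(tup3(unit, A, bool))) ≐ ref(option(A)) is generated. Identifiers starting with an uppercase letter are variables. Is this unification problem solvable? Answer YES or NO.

Decompose ref/1: option(tup3(unit, A, bool)) ≐ option(A).
Decompose option/1: tup3(unit, A, bool) ≐ A.
Occurs check fails: A occurs in tup3(unit, A, bool); the equation A ≐ tup3(unit, A, bool) has no finite solution.

NO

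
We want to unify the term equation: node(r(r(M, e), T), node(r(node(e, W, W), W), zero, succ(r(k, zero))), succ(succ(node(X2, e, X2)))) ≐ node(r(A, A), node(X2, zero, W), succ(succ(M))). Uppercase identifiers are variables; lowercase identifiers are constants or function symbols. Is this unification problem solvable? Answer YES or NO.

Decompose node/3: r(r(M, e), T) ≐ r(A, A),  node(r(node(e, W, W), W), zero, succ(r(k, zero))) ≐ node(X2, zero, W),  succ(succ(node(X2, e, X2))) ≐ succ(succ(M)).
Decompose r/2: r(M, e) ≐ A,  T ≐ A.
Bind A := r(M, e); substituting into the one remaining equation that mentions A gives: T ≐ r(M, e).
Bind T := r(M, e); no other remaining equation mentions T.
Decompose node/3: r(node(e, W, W), W) ≐ X2,  zero ≐ zero,  succ(r(k, zero)) ≐ W.
Bind X2 := r(node(e, W, W), W); substituting into the one remaining equation that mentions X2 gives: succ(succ(node(r(node(e, W, W), W), e, r(node(e, W, W), W)))) ≐ succ(succ(M)).
Delete trivial equation zero ≐ zero.
Bind W := succ(r(k, zero)); substituting into the remaining equation gives: succ(succ(node(r(node(e, succ(r(k, zero)), succ(r(k, zero))), succ(r(k, zero))), e, r(node(e, succ(r(k, zero)), succ(r(k, zero))), succ(r(k, zero)))))) ≐ succ(succ(M)). Substituting into the earlier binding gives X2 := r(node(e, succ(r(k, zero)), succ(r(k, zero))), succ(r(k, zero))).
Decompose succ/1: succ(node(r(node(e, succ(r(k, zero)), succ(r(k, zero))), succ(r(k, zero))), e, r(node(e, succ(r(k, zero)), succ(r(k, zero))), succ(r(k, zero))))) ≐ succ(M).
Decompose succ/1: node(r(node(e, succ(r(k, zero)), succ(r(k, zero))), succ(r(k, zero))), e, r(node(e, succ(r(k, zero)), succ(r(k, zero))), succ(r(k, zero)))) ≐ M.
Bind M := node(r(node(e, succ(r(k, zero)), succ(r(k, zero))), succ(r(k, zero))), e, r(node(e, succ(r(k, zero)), succ(r(k, zero))), succ(r(k, zero)))). Substituting into the earlier bindings gives A := r(node(r(node(e, succ(r(k, zero)), succ(r(k, zero))), succ(r(k, zero))), e, r(node(e, succ(r(k, zero)), succ(r(k, zero))), succ(r(k, zero)))), e), T := r(node(r(node(e, succ(r(k, zero)), succ(r(k, zero))), succ(r(k, zero))), e, r(node(e, succ(r(k, zero)), succ(r(k, zero))), succ(r(k, zero)))), e).
No equations remain and no clash or occurs-check failure arose, so a unifier exists.

YES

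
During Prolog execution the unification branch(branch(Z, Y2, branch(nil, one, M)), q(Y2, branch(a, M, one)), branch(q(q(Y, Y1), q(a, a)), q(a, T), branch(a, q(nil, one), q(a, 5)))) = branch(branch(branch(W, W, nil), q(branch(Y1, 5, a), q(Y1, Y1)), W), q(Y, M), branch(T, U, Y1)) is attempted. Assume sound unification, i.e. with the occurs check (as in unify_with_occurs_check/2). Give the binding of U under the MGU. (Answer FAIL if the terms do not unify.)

FAIL

Decompose branch/3: branch(Z, Y2, branch(nil, one, M)) = branch(branch(W, W, nil), q(branch(Y1, 5, a), q(Y1, Y1)), W),  q(Y2, branch(a, M, one)) = q(Y, M),  branch(q(q(Y, Y1), q(a, a)), q(a, T), branch(a, q(nil, one), q(a, 5))) = branch(T, U, Y1).
Decompose branch/3: Z = branch(W, W, nil),  Y2 = q(branch(Y1, 5, a), q(Y1, Y1)),  branch(nil, one, M) = W.
Bind Z := branch(W, W, nil); no other remaining equation mentions Z.
Bind Y2 := q(branch(Y1, 5, a), q(Y1, Y1)); substituting into the one remaining equation that mentions Y2 gives: q(q(branch(Y1, 5, a), q(Y1, Y1)), branch(a, M, one)) = q(Y, M).
Bind W := branch(nil, one, M); no other remaining equation mentions W. Substituting into the earlier binding gives Z := branch(branch(nil, one, M), branch(nil, one, M), nil).
Decompose q/2: q(branch(Y1, 5, a), q(Y1, Y1)) = Y,  branch(a, M, one) = M.
Bind Y := q(branch(Y1, 5, a), q(Y1, Y1)); substituting into the one remaining equation that mentions Y gives: branch(q(q(q(branch(Y1, 5, a), q(Y1, Y1)), Y1), q(a, a)), q(a, T), branch(a, q(nil, one), q(a, 5))) = branch(T, U, Y1).
Occurs check fails: M occurs in branch(a, M, one); the equation M = branch(a, M, one) has no finite solution.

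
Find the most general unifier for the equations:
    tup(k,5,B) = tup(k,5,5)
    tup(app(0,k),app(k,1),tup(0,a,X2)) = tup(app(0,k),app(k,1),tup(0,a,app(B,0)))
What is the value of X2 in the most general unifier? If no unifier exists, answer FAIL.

app(5,0)

Decompose tup/3: k = k,  5 = 5,  B = 5.
Delete trivial equation k = k.
Delete trivial equation 5 = 5.
Bind B := 5; substituting into the remaining equation gives: tup(app(0,k),app(k,1),tup(0,a,X2)) = tup(app(0,k),app(k,1),tup(0,a,app(5,0))).
Decompose tup/3: app(0,k) = app(0,k),  app(k,1) = app(k,1),  tup(0,a,X2) = tup(0,a,app(5,0)).
Delete trivial equation app(0,k) = app(0,k).
Delete trivial equation app(k,1) = app(k,1).
Decompose tup/3: 0 = 0,  a = a,  X2 = app(5,0).
Delete trivial equation 0 = 0.
Delete trivial equation a = a.
Bind X2 := app(5,0).
MGU = { B ↦ 5, X2 ↦ app(5,0) }, so X2 ↦ app(5,0).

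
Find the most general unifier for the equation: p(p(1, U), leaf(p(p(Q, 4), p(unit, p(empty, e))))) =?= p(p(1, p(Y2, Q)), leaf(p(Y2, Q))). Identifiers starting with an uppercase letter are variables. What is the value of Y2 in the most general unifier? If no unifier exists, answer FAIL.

p(p(unit, p(empty, e)), 4)

Decompose p/2: p(1, U) =?= p(1, p(Y2, Q)),  leaf(p(p(Q, 4), p(unit, p(empty, e)))) =?= leaf(p(Y2, Q)).
Decompose p/2: 1 =?= 1,  U =?= p(Y2, Q).
Delete trivial equation 1 =?= 1.
Bind U := p(Y2, Q); no other remaining equation mentions U.
Decompose leaf/1: p(p(Q, 4), p(unit, p(empty, e))) =?= p(Y2, Q).
Decompose p/2: p(Q, 4) =?= Y2,  p(unit, p(empty, e)) =?= Q.
Bind Y2 := p(Q, 4); no other remaining equation mentions Y2. Substituting into the earlier binding gives U := p(p(Q, 4), Q).
Bind Q := p(unit, p(empty, e)). Substituting into the earlier bindings gives U := p(p(p(unit, p(empty, e)), 4), p(unit, p(empty, e))), Y2 := p(p(unit, p(empty, e)), 4).
MGU = { U -> p(p(p(unit, p(empty, e)), 4), p(unit, p(empty, e))), Y2 -> p(p(unit, p(empty, e)), 4), Q -> p(unit, p(empty, e)) }, so Y2 -> p(p(unit, p(empty, e)), 4).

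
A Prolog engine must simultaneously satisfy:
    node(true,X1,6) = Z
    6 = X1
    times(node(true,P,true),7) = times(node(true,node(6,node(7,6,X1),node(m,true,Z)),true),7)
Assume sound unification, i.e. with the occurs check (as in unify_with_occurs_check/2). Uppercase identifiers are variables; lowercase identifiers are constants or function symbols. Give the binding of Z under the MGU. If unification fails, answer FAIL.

Bind Z := node(true,X1,6); substituting into the one remaining equation that mentions Z gives: times(node(true,P,true),7) = times(node(true,node(6,node(7,6,X1),node(m,true,node(true,X1,6))),true),7).
Bind X1 := 6; substituting into the remaining equation gives: times(node(true,P,true),7) = times(node(true,node(6,node(7,6,6),node(m,true,node(true,6,6))),true),7). Substituting into the earlier binding gives Z := node(true,6,6).
Decompose times/2: node(true,P,true) = node(true,node(6,node(7,6,6),node(m,true,node(true,6,6))),true),  7 = 7.
Decompose node/3: true = true,  P = node(6,node(7,6,6),node(m,true,node(true,6,6))),  true = true.
Delete trivial equation true = true.
Bind P := node(6,node(7,6,6),node(m,true,node(true,6,6))); no other remaining equation mentions P.
Delete trivial equation true = true.
Delete trivial equation 7 = 7.
MGU = { Z = node(true,6,6), X1 = 6, P = node(6,node(7,6,6),node(m,true,node(true,6,6))) }, so Z = node(true,6,6).

node(true,6,6)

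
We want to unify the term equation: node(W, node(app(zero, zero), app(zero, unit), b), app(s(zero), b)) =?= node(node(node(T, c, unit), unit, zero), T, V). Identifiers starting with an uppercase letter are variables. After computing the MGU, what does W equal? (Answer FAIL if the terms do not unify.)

node(node(node(app(zero, zero), app(zero, unit), b), c, unit), unit, zero)

Decompose node/3: W =?= node(node(T, c, unit), unit, zero),  node(app(zero, zero), app(zero, unit), b) =?= T,  app(s(zero), b) =?= V.
Bind W := node(node(T, c, unit), unit, zero); no other remaining equation mentions W.
Bind T := node(app(zero, zero), app(zero, unit), b); no other remaining equation mentions T. Substituting into the earlier binding gives W := node(node(node(app(zero, zero), app(zero, unit), b), c, unit), unit, zero).
Bind V := app(s(zero), b).
MGU = { W := node(node(node(app(zero, zero), app(zero, unit), b), c, unit), unit, zero), T := node(app(zero, zero), app(zero, unit), b), V := app(s(zero), b) }, so W := node(node(node(app(zero, zero), app(zero, unit), b), c, unit), unit, zero).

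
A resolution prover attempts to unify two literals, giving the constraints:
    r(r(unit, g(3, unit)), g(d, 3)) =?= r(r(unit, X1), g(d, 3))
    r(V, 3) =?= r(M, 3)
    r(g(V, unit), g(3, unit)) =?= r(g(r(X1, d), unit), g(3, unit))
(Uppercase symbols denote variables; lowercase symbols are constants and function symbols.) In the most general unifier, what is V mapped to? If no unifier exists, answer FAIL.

Decompose r/2: r(unit, g(3, unit)) =?= r(unit, X1),  g(d, 3) =?= g(d, 3).
Decompose r/2: unit =?= unit,  g(3, unit) =?= X1.
Delete trivial equation unit =?= unit.
Bind X1 := g(3, unit); substituting into the one remaining equation that mentions X1 gives: r(g(V, unit), g(3, unit)) =?= r(g(r(g(3, unit), d), unit), g(3, unit)).
Delete trivial equation g(d, 3) =?= g(d, 3).
Decompose r/2: V =?= M,  3 =?= 3.
Bind V := M; substituting into the one remaining equation that mentions V gives: r(g(M, unit), g(3, unit)) =?= r(g(r(g(3, unit), d), unit), g(3, unit)).
Delete trivial equation 3 =?= 3.
Decompose r/2: g(M, unit) =?= g(r(g(3, unit), d), unit),  g(3, unit) =?= g(3, unit).
Decompose g/2: M =?= r(g(3, unit), d),  unit =?= unit.
Bind M := r(g(3, unit), d); no other remaining equation mentions M. Substituting into the earlier binding gives V := r(g(3, unit), d).
Delete trivial equation unit =?= unit.
Delete trivial equation g(3, unit) =?= g(3, unit).
MGU = { X1 ↦ g(3, unit), V ↦ r(g(3, unit), d), M ↦ r(g(3, unit), d) }, so V ↦ r(g(3, unit), d).

r(g(3, unit), d)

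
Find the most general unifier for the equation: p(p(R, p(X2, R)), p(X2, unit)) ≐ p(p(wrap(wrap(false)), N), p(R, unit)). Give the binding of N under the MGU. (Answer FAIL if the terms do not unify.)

Decompose p/2: p(R, p(X2, R)) ≐ p(wrap(wrap(false)), N),  p(X2, unit) ≐ p(R, unit).
Decompose p/2: R ≐ wrap(wrap(false)),  p(X2, R) ≐ N.
Bind R := wrap(wrap(false)); substituting into the remaining equations gives: p(X2, wrap(wrap(false))) ≐ N,  p(X2, unit) ≐ p(wrap(wrap(false)), unit).
Bind N := p(X2, wrap(wrap(false))); no other remaining equation mentions N.
Decompose p/2: X2 ≐ wrap(wrap(false)),  unit ≐ unit.
Bind X2 := wrap(wrap(false)); no other remaining equation mentions X2. Substituting into the earlier binding gives N := p(wrap(wrap(false)), wrap(wrap(false))).
Delete trivial equation unit ≐ unit.
MGU = { R := wrap(wrap(false)), N := p(wrap(wrap(false)), wrap(wrap(false))), X2 := wrap(wrap(false)) }, so N := p(wrap(wrap(false)), wrap(wrap(false))).

p(wrap(wrap(false)), wrap(wrap(false)))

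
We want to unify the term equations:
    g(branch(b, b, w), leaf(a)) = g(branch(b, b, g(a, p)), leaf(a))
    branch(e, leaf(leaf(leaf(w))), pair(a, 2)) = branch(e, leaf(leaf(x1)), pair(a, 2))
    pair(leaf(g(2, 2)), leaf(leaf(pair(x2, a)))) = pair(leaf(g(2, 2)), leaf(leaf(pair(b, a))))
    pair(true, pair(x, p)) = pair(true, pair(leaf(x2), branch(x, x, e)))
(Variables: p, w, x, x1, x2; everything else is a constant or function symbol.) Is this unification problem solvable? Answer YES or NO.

YES

Decompose g/2: branch(b, b, w) = branch(b, b, g(a, p)),  leaf(a) = leaf(a).
Decompose branch/3: b = b,  b = b,  w = g(a, p).
Delete trivial equation b = b.
Delete trivial equation b = b.
Bind w := g(a, p); substituting into the one remaining equation that mentions w gives: branch(e, leaf(leaf(leaf(g(a, p)))), pair(a, 2)) = branch(e, leaf(leaf(x1)), pair(a, 2)).
Delete trivial equation leaf(a) = leaf(a).
Decompose branch/3: e = e,  leaf(leaf(leaf(g(a, p)))) = leaf(leaf(x1)),  pair(a, 2) = pair(a, 2).
Delete trivial equation e = e.
Decompose leaf/1: leaf(leaf(g(a, p))) = leaf(x1).
Decompose leaf/1: leaf(g(a, p)) = x1.
Bind x1 := leaf(g(a, p)); no other remaining equation mentions x1.
Delete trivial equation pair(a, 2) = pair(a, 2).
Decompose pair/2: leaf(g(2, 2)) = leaf(g(2, 2)),  leaf(leaf(pair(x2, a))) = leaf(leaf(pair(b, a))).
Delete trivial equation leaf(g(2, 2)) = leaf(g(2, 2)).
Decompose leaf/1: leaf(pair(x2, a)) = leaf(pair(b, a)).
Decompose leaf/1: pair(x2, a) = pair(b, a).
Decompose pair/2: x2 = b,  a = a.
Bind x2 := b; substituting into the one remaining equation that mentions x2 gives: pair(true, pair(x, p)) = pair(true, pair(leaf(b), branch(x, x, e))).
Delete trivial equation a = a.
Decompose pair/2: true = true,  pair(x, p) = pair(leaf(b), branch(x, x, e)).
Delete trivial equation true = true.
Decompose pair/2: x = leaf(b),  p = branch(x, x, e).
Bind x := leaf(b); substituting into the remaining equation gives: p = branch(leaf(b), leaf(b), e).
Bind p := branch(leaf(b), leaf(b), e). Substituting into the earlier bindings gives w := g(a, branch(leaf(b), leaf(b), e)), x1 := leaf(g(a, branch(leaf(b), leaf(b), e))).
No equations remain and no clash or occurs-check failure arose, so a unifier exists.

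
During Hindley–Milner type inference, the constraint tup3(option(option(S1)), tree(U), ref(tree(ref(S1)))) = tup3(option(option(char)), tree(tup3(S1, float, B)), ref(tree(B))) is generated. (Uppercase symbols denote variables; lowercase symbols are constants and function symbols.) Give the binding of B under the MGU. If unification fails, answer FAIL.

Decompose tup3/3: option(option(S1)) = option(option(char)),  tree(U) = tree(tup3(S1, float, B)),  ref(tree(ref(S1))) = ref(tree(B)).
Decompose option/1: option(S1) = option(char).
Decompose option/1: S1 = char.
Bind S1 := char; substituting into the remaining equations gives: tree(U) = tree(tup3(char, float, B)),  ref(tree(ref(char))) = ref(tree(B)).
Decompose tree/1: U = tup3(char, float, B).
Bind U := tup3(char, float, B); no other remaining equation mentions U.
Decompose ref/1: tree(ref(char)) = tree(B).
Decompose tree/1: ref(char) = B.
Bind B := ref(char). Substituting into the earlier binding gives U := tup3(char, float, ref(char)).
MGU = { S1 := char, U := tup3(char, float, ref(char)), B := ref(char) }, so B := ref(char).

ref(char)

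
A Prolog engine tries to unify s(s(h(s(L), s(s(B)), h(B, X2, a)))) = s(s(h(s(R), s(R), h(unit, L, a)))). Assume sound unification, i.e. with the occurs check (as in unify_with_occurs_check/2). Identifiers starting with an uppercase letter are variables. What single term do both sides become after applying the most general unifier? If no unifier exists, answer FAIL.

s(s(h(s(s(unit)), s(s(unit)), h(unit, s(unit), a))))

Decompose s/1: s(h(s(L), s(s(B)), h(B, X2, a))) = s(h(s(R), s(R), h(unit, L, a))).
Decompose s/1: h(s(L), s(s(B)), h(B, X2, a)) = h(s(R), s(R), h(unit, L, a)).
Decompose h/3: s(L) = s(R),  s(s(B)) = s(R),  h(B, X2, a) = h(unit, L, a).
Decompose s/1: L = R.
Bind L := R; substituting into the one remaining equation that mentions L gives: h(B, X2, a) = h(unit, R, a).
Decompose s/1: s(B) = R.
Bind R := s(B); substituting into the remaining equation gives: h(B, X2, a) = h(unit, s(B), a). Substituting into the earlier binding gives L := s(B).
Decompose h/3: B = unit,  X2 = s(B),  a = a.
Bind B := unit; substituting into the one remaining equation that mentions B gives: X2 = s(unit). Substituting into the earlier bindings gives L := s(unit), R := s(unit).
Bind X2 := s(unit); no other remaining equation mentions X2.
Delete trivial equation a = a.
Applying the MGU to either side gives s(s(h(s(s(unit)), s(s(unit)), h(unit, s(unit), a)))).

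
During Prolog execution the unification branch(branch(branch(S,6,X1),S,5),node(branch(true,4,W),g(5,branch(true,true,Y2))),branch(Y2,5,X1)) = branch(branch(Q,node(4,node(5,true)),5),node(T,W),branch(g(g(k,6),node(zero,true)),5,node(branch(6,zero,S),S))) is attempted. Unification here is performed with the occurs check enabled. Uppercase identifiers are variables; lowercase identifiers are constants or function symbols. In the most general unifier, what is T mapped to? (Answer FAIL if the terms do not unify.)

Decompose branch/3: branch(branch(S,6,X1),S,5) = branch(Q,node(4,node(5,true)),5),  node(branch(true,4,W),g(5,branch(true,true,Y2))) = node(T,W),  branch(Y2,5,X1) = branch(g(g(k,6),node(zero,true)),5,node(branch(6,zero,S),S)).
Decompose branch/3: branch(S,6,X1) = Q,  S = node(4,node(5,true)),  5 = 5.
Bind Q := branch(S,6,X1); no other remaining equation mentions Q.
Bind S := node(4,node(5,true)); substituting into the one remaining equation that mentions S gives: branch(Y2,5,X1) = branch(g(g(k,6),node(zero,true)),5,node(branch(6,zero,node(4,node(5,true))),node(4,node(5,true)))). Substituting into the earlier binding gives Q := branch(node(4,node(5,true)),6,X1).
Delete trivial equation 5 = 5.
Decompose node/2: branch(true,4,W) = T,  g(5,branch(true,true,Y2)) = W.
Bind T := branch(true,4,W); no other remaining equation mentions T.
Bind W := g(5,branch(true,true,Y2)); no other remaining equation mentions W. Substituting into the earlier binding gives T := branch(true,4,g(5,branch(true,true,Y2))).
Decompose branch/3: Y2 = g(g(k,6),node(zero,true)),  5 = 5,  X1 = node(branch(6,zero,node(4,node(5,true))),node(4,node(5,true))).
Bind Y2 := g(g(k,6),node(zero,true)); no other remaining equation mentions Y2. Substituting into the earlier bindings gives T := branch(true,4,g(5,branch(true,true,g(g(k,6),node(zero,true))))), W := g(5,branch(true,true,g(g(k,6),node(zero,true)))).
Delete trivial equation 5 = 5.
Bind X1 := node(branch(6,zero,node(4,node(5,true))),node(4,node(5,true))). Substituting into the earlier binding gives Q := branch(node(4,node(5,true)),6,node(branch(6,zero,node(4,node(5,true))),node(4,node(5,true)))).
MGU = { Q ↦ branch(node(4,node(5,true)),6,node(branch(6,zero,node(4,node(5,true))),node(4,node(5,true)))), S ↦ node(4,node(5,true)), T ↦ branch(true,4,g(5,branch(true,true,g(g(k,6),node(zero,true))))), W ↦ g(5,branch(true,true,g(g(k,6),node(zero,true)))), Y2 ↦ g(g(k,6),node(zero,true)), X1 ↦ node(branch(6,zero,node(4,node(5,true))),node(4,node(5,true))) }, so T ↦ branch(true,4,g(5,branch(true,true,g(g(k,6),node(zero,true))))).

branch(true,4,g(5,branch(true,true,g(g(k,6),node(zero,true)))))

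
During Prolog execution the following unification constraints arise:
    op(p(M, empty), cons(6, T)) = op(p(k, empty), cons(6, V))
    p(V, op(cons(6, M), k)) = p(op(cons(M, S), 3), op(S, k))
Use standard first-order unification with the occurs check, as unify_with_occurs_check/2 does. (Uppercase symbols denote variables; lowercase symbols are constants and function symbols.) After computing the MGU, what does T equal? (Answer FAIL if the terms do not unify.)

Decompose op/2: p(M, empty) = p(k, empty),  cons(6, T) = cons(6, V).
Decompose p/2: M = k,  empty = empty.
Bind M := k; substituting into the one remaining equation that mentions M gives: p(V, op(cons(6, k), k)) = p(op(cons(k, S), 3), op(S, k)).
Delete trivial equation empty = empty.
Decompose cons/2: 6 = 6,  T = V.
Delete trivial equation 6 = 6.
Bind T := V; no other remaining equation mentions T.
Decompose p/2: V = op(cons(k, S), 3),  op(cons(6, k), k) = op(S, k).
Bind V := op(cons(k, S), 3); no other remaining equation mentions V. Substituting into the earlier binding gives T := op(cons(k, S), 3).
Decompose op/2: cons(6, k) = S,  k = k.
Bind S := cons(6, k); no other remaining equation mentions S. Substituting into the earlier bindings gives T := op(cons(k, cons(6, k)), 3), V := op(cons(k, cons(6, k)), 3).
Delete trivial equation k = k.
MGU = { M = k, T = op(cons(k, cons(6, k)), 3), V = op(cons(k, cons(6, k)), 3), S = cons(6, k) }, so T = op(cons(k, cons(6, k)), 3).

op(cons(k, cons(6, k)), 3)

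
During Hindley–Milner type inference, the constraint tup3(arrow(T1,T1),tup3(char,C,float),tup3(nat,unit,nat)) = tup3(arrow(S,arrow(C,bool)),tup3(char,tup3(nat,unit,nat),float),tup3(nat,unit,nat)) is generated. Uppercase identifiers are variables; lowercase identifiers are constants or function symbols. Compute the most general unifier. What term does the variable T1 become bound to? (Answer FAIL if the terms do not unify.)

arrow(tup3(nat,unit,nat),bool)

Decompose tup3/3: arrow(T1,T1) = arrow(S,arrow(C,bool)),  tup3(char,C,float) = tup3(char,tup3(nat,unit,nat),float),  tup3(nat,unit,nat) = tup3(nat,unit,nat).
Decompose arrow/2: T1 = S,  T1 = arrow(C,bool).
Bind T1 := S; substituting into the one remaining equation that mentions T1 gives: S = arrow(C,bool).
Bind S := arrow(C,bool); no other remaining equation mentions S. Substituting into the earlier binding gives T1 := arrow(C,bool).
Decompose tup3/3: char = char,  C = tup3(nat,unit,nat),  float = float.
Delete trivial equation char = char.
Bind C := tup3(nat,unit,nat); no other remaining equation mentions C. Substituting into the earlier bindings gives T1 := arrow(tup3(nat,unit,nat),bool), S := arrow(tup3(nat,unit,nat),bool).
Delete trivial equation float = float.
Delete trivial equation tup3(nat,unit,nat) = tup3(nat,unit,nat).
MGU = { T1 -> arrow(tup3(nat,unit,nat),bool), S -> arrow(tup3(nat,unit,nat),bool), C -> tup3(nat,unit,nat) }, so T1 -> arrow(tup3(nat,unit,nat),bool).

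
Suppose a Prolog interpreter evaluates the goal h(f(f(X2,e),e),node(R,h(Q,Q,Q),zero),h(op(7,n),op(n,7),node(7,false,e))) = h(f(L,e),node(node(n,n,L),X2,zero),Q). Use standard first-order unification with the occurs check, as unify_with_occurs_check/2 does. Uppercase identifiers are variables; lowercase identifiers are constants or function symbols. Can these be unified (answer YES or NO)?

Decompose h/3: f(f(X2,e),e) = f(L,e),  node(R,h(Q,Q,Q),zero) = node(node(n,n,L),X2,zero),  h(op(7,n),op(n,7),node(7,false,e)) = Q.
Decompose f/2: f(X2,e) = L,  e = e.
Bind L := f(X2,e); substituting into the one remaining equation that mentions L gives: node(R,h(Q,Q,Q),zero) = node(node(n,n,f(X2,e)),X2,zero).
Delete trivial equation e = e.
Decompose node/3: R = node(n,n,f(X2,e)),  h(Q,Q,Q) = X2,  zero = zero.
Bind R := node(n,n,f(X2,e)); no other remaining equation mentions R.
Bind X2 := h(Q,Q,Q); no other remaining equation mentions X2. Substituting into the earlier bindings gives L := f(h(Q,Q,Q),e), R := node(n,n,f(h(Q,Q,Q),e)).
Delete trivial equation zero = zero.
Bind Q := h(op(7,n),op(n,7),node(7,false,e)). Substituting into the earlier bindings gives L := f(h(h(op(7,n),op(n,7),node(7,false,e)),h(op(7,n),op(n,7),node(7,false,e)),h(op(7,n),op(n,7),node(7,false,e))),e), R := node(n,n,f(h(h(op(7,n),op(n,7),node(7,false,e)),h(op(7,n),op(n,7),node(7,false,e)),h(op(7,n),op(n,7),node(7,false,e))),e)), X2 := h(h(op(7,n),op(n,7),node(7,false,e)),h(op(7,n),op(n,7),node(7,false,e)),h(op(7,n),op(n,7),node(7,false,e))).
No equations remain and no clash or occurs-check failure arose, so a unifier exists.

YES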